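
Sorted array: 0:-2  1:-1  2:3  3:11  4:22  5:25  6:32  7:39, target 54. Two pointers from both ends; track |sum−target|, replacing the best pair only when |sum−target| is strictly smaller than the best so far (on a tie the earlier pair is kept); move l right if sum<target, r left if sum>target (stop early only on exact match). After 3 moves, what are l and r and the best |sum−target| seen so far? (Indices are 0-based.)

l=3, r=7, best |Δ|=12

[0,7] -2+39=37 d=17 * → l++
[1,7] -1+39=38 d=16 * → l++
[2,7] 3+39=42 d=12 * → l++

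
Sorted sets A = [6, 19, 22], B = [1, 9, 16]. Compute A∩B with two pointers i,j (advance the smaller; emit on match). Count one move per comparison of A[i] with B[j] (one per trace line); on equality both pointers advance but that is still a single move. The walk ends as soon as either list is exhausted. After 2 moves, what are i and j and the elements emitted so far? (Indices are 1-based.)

[i=1,j=1] 6>1 → j++
[i=1,j=2] 6<9 → i++

i=2, j=2, emitted=[]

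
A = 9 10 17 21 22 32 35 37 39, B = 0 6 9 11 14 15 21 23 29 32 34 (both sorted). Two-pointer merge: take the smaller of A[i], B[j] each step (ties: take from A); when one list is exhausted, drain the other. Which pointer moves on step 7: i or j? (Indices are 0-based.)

[i=0,j=0] A[i]=9>B[j]=0 take 0 → j++
[i=0,j=1] A[i]=9>B[j]=6 take 6 → j++
[i=0,j=2] A[i]=9<=B[j]=9 take 9 → i++
[i=1,j=2] A[i]=10>B[j]=9 take 9 → j++
[i=1,j=3] A[i]=10<=B[j]=11 take 10 → i++
[i=2,j=3] A[i]=17>B[j]=11 take 11 → j++
[i=2,j=4] A[i]=17>B[j]=14 take 14 → j++

j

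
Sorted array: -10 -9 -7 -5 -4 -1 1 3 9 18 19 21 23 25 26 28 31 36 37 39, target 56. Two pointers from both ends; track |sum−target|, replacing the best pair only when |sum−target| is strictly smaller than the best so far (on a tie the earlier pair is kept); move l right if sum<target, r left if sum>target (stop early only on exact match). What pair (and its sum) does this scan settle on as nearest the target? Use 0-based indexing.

pair (19, 37) with sum 56 (|Δ|=0)

[0,19] -10+39=29 d=27 * → l++
[1,19] -9+39=30 d=26 * → l++
[2,19] -7+39=32 d=24 * → l++
[3,19] -5+39=34 d=22 * → l++
[4,19] -4+39=35 d=21 * → l++
[5,19] -1+39=38 d=18 * → l++
[6,19] 1+39=40 d=16 * → l++
[7,19] 3+39=42 d=14 * → l++
[8,19] 9+39=48 d=8 * → l++
[9,19] 18+39=57 d=1 * → r--
[9,18] 18+37=55 d=1 → l++
[10,18] 19+37=56 d=0 * → stop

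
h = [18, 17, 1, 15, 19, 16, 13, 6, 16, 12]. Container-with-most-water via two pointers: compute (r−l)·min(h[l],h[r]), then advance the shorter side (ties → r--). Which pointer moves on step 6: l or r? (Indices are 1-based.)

l

l=1 r=10: min(18,12)*9=108 best=108 *, r--
l=1 r=9: min(18,16)*8=128 best=128 *, r--
l=1 r=8: min(18,6)*7=42 best=128, r--
l=1 r=7: min(18,13)*6=78 best=128, r--
l=1 r=6: min(18,16)*5=80 best=128, r--
l=1 r=5: min(18,19)*4=72 best=128, l++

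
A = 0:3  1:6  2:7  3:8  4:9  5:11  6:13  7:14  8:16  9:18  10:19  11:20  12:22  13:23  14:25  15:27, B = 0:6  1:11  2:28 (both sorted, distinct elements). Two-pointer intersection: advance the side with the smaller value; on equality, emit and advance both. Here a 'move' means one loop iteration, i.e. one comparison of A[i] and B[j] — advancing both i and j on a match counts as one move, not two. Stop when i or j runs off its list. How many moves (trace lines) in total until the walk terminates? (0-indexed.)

[i=0,j=0] 3<6 → i++
[i=1,j=0] 6==6 emit → i++,j++
[i=2,j=1] 7<11 → i++
[i=3,j=1] 8<11 → i++
[i=4,j=1] 9<11 → i++
[i=5,j=1] 11==11 emit → i++,j++
[i=6,j=2] 13<28 → i++
[i=7,j=2] 14<28 → i++
[i=8,j=2] 16<28 → i++
[i=9,j=2] 18<28 → i++
[i=10,j=2] 19<28 → i++
[i=11,j=2] 20<28 → i++
[i=12,j=2] 22<28 → i++
[i=13,j=2] 23<28 → i++
[i=14,j=2] 25<28 → i++
[i=15,j=2] 27<28 → i++

16 moves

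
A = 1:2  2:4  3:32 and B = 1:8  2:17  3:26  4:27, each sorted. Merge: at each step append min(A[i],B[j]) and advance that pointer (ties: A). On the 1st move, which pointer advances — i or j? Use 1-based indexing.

[i=1,j=1] A[i]=2<=B[j]=8 take 2 → i++

i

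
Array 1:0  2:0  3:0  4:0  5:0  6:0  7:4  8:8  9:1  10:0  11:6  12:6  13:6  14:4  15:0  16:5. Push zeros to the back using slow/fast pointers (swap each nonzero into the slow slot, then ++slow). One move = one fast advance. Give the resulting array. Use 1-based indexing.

slow=1 fast=1: a[fast]=0, fast++
slow=1 fast=2: a[fast]=0, fast++
slow=1 fast=3: a[fast]=0, fast++
slow=1 fast=4: a[fast]=0, fast++
slow=1 fast=5: a[fast]=0, fast++
slow=1 fast=6: a[fast]=0, fast++
slow=1 fast=7: a[fast]=4≠0 swap→a[1]=4, slow++,fast++
slow=2 fast=8: a[fast]=8≠0 swap→a[2]=8, slow++,fast++
slow=3 fast=9: a[fast]=1≠0 swap→a[3]=1, slow++,fast++
slow=4 fast=10: a[fast]=0, fast++
slow=4 fast=11: a[fast]=6≠0 swap→a[4]=6, slow++,fast++
slow=5 fast=12: a[fast]=6≠0 swap→a[5]=6, slow++,fast++
slow=6 fast=13: a[fast]=6≠0 swap→a[6]=6, slow++,fast++
slow=7 fast=14: a[fast]=4≠0 swap→a[7]=4, slow++,fast++
slow=8 fast=15: a[fast]=0, fast++
slow=8 fast=16: a[fast]=5≠0 swap→a[8]=5, slow++,fast++

[4, 8, 1, 6, 6, 6, 4, 5, 0, 0, 0, 0, 0, 0, 0, 0]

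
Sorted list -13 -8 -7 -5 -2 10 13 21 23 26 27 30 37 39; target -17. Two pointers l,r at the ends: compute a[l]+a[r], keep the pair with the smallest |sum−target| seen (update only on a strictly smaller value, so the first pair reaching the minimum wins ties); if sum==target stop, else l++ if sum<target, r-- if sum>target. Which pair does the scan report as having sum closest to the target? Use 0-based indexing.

pair (-13, -5) with sum -18 (|Δ|=1)

[0,13] -13+39=26 d=43 * → r--
[0,12] -13+37=24 d=41 * → r--
[0,11] -13+30=17 d=34 * → r--
[0,10] -13+27=14 d=31 * → r--
[0,9] -13+26=13 d=30 * → r--
[0,8] -13+23=10 d=27 * → r--
[0,7] -13+21=8 d=25 * → r--
[0,6] -13+13=0 d=17 * → r--
[0,5] -13+10=-3 d=14 * → r--
[0,4] -13+-2=-15 d=2 * → r--
[0,3] -13+-5=-18 d=1 * → l++
[1,3] -8+-5=-13 d=4 → r--
[1,2] -8+-7=-15 d=2 → r--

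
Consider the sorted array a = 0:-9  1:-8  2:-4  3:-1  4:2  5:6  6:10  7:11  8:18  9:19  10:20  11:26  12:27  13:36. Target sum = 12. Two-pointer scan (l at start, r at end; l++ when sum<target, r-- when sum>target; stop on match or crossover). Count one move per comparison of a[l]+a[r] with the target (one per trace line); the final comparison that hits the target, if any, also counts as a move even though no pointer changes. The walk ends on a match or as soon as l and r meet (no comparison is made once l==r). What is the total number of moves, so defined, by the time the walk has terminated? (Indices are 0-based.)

[0,13] -9+36=27 >12 → r--
[0,12] -9+27=18 >12 → r--
[0,11] -9+26=17 >12 → r--
[0,10] -9+20=11 <12 → l++
[1,10] -8+20=12 → found

5 moves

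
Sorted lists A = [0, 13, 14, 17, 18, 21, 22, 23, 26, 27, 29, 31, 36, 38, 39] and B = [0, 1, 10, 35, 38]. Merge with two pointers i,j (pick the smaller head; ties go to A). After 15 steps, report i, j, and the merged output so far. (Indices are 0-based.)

i=12, j=3, merged so far=[0, 0, 1, 10, 13, 14, 17, 18, 21, 22, 23, 26, 27, 29, 31]

i=0 j=0: A[i]=0<=B[j]=0 take 0, i++
i=1 j=0: A[i]=13>B[j]=0 take 0, j++
i=1 j=1: A[i]=13>B[j]=1 take 1, j++
i=1 j=2: A[i]=13>B[j]=10 take 10, j++
i=1 j=3: A[i]=13<=B[j]=35 take 13, i++
i=2 j=3: A[i]=14<=B[j]=35 take 14, i++
i=3 j=3: A[i]=17<=B[j]=35 take 17, i++
i=4 j=3: A[i]=18<=B[j]=35 take 18, i++
i=5 j=3: A[i]=21<=B[j]=35 take 21, i++
i=6 j=3: A[i]=22<=B[j]=35 take 22, i++
i=7 j=3: A[i]=23<=B[j]=35 take 23, i++
i=8 j=3: A[i]=26<=B[j]=35 take 26, i++
i=9 j=3: A[i]=27<=B[j]=35 take 27, i++
i=10 j=3: A[i]=29<=B[j]=35 take 29, i++
i=11 j=3: A[i]=31<=B[j]=35 take 31, i++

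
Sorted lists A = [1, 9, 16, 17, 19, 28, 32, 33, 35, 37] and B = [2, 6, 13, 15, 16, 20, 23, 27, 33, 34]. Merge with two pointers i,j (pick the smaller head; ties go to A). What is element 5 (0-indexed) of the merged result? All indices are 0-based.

merged[5] = 15

[i=0,j=0] A[i]=1<=B[j]=2 take 1 → i++
[i=1,j=0] A[i]=9>B[j]=2 take 2 → j++
[i=1,j=1] A[i]=9>B[j]=6 take 6 → j++
[i=1,j=2] A[i]=9<=B[j]=13 take 9 → i++
[i=2,j=2] A[i]=16>B[j]=13 take 13 → j++
[i=2,j=3] A[i]=16>B[j]=15 take 15 → j++
[i=2,j=4] A[i]=16<=B[j]=16 take 16 → i++
[i=3,j=4] A[i]=17>B[j]=16 take 16 → j++
[i=3,j=5] A[i]=17<=B[j]=20 take 17 → i++
[i=4,j=5] A[i]=19<=B[j]=20 take 19 → i++
[i=5,j=5] A[i]=28>B[j]=20 take 20 → j++
[i=5,j=6] A[i]=28>B[j]=23 take 23 → j++
[i=5,j=7] A[i]=28>B[j]=27 take 27 → j++
[i=5,j=8] A[i]=28<=B[j]=33 take 28 → i++
[i=6,j=8] A[i]=32<=B[j]=33 take 32 → i++
[i=7,j=8] A[i]=33<=B[j]=33 take 33 → i++
[i=8,j=8] A[i]=35>B[j]=33 take 33 → j++
[i=8,j=9] A[i]=35>B[j]=34 take 34 → j++
[i=8,j=10] B done, take A[i]=35 → i++
[i=9,j=10] B done, take A[i]=37 → i++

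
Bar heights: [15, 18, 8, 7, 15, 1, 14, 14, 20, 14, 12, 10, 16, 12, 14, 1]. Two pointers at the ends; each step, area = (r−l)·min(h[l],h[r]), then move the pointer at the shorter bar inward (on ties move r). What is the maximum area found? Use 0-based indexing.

max area = 196

l=0 r=15: min(15,1)*15=15 best=15 *, r--
l=0 r=14: min(15,14)*14=196 best=196 *, r--
l=0 r=13: min(15,12)*13=156 best=196, r--
l=0 r=12: min(15,16)*12=180 best=196, l++
l=1 r=12: min(18,16)*11=176 best=196, r--
l=1 r=11: min(18,10)*10=100 best=196, r--
l=1 r=10: min(18,12)*9=108 best=196, r--
l=1 r=9: min(18,14)*8=112 best=196, r--
l=1 r=8: min(18,20)*7=126 best=196, l++
l=2 r=8: min(8,20)*6=48 best=196, l++
l=3 r=8: min(7,20)*5=35 best=196, l++
l=4 r=8: min(15,20)*4=60 best=196, l++
l=5 r=8: min(1,20)*3=3 best=196, l++
l=6 r=8: min(14,20)*2=28 best=196, l++
l=7 r=8: min(14,20)*1=14 best=196, l++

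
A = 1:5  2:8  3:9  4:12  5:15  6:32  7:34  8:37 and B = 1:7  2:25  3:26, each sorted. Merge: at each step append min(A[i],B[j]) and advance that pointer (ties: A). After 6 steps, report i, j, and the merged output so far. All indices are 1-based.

i=6, j=2, merged so far=[5, 7, 8, 9, 12, 15]

i=1 j=1: A[i]=5<=B[j]=7 take 5, i++
i=2 j=1: A[i]=8>B[j]=7 take 7, j++
i=2 j=2: A[i]=8<=B[j]=25 take 8, i++
i=3 j=2: A[i]=9<=B[j]=25 take 9, i++
i=4 j=2: A[i]=12<=B[j]=25 take 12, i++
i=5 j=2: A[i]=15<=B[j]=25 take 15, i++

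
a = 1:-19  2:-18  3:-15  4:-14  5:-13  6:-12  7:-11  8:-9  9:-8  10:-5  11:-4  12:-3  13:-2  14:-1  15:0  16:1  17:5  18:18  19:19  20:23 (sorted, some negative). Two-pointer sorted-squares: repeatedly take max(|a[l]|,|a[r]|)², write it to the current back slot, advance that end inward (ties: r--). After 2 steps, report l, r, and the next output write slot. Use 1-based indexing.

l=1, r=18, next write slot=18

[1,20] |-19|<=|23| out[20]=529 → r--
[1,19] |-19|<=|19| out[19]=361 → r--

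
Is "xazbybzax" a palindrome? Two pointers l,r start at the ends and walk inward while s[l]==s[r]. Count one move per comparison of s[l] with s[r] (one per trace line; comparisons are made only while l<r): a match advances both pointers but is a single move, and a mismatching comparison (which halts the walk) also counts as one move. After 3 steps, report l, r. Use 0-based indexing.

l=0 r=8: 'x'=='x', l++,r--
l=1 r=7: 'a'=='a', l++,r--
l=2 r=6: 'z'=='z', l++,r--

l=3, r=5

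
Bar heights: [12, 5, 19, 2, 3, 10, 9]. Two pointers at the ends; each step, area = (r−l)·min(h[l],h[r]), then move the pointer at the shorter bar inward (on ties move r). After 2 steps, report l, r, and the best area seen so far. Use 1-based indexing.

[1,7] min(12,9)*6=54 best=54 * → r--
[1,6] min(12,10)*5=50 best=54 → r--

l=1, r=5, best area=54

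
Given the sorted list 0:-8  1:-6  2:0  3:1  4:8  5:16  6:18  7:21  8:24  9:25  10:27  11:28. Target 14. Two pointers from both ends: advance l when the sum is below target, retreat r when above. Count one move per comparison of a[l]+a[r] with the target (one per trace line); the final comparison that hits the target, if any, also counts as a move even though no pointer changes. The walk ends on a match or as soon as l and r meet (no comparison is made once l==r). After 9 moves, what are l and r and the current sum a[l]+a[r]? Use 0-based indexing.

l=2, r=4, sum=8

l=0 r=11: -8+28=20 >14, r--
l=0 r=10: -8+27=19 >14, r--
l=0 r=9: -8+25=17 >14, r--
l=0 r=8: -8+24=16 >14, r--
l=0 r=7: -8+21=13 <14, l++
l=1 r=7: -6+21=15 >14, r--
l=1 r=6: -6+18=12 <14, l++
l=2 r=6: 0+18=18 >14, r--
l=2 r=5: 0+16=16 >14, r--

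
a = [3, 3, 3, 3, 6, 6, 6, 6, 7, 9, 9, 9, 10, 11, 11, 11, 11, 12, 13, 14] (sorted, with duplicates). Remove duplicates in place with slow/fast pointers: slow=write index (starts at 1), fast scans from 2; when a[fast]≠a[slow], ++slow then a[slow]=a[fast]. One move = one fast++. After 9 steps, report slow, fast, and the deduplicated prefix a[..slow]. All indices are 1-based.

slow=4, fast=11, prefix=[3, 6, 7, 9]

(s=1,f=2) a[fast]=3=a[slow] dup → fast++
(s=1,f=3) a[fast]=3=a[slow] dup → fast++
(s=1,f=4) a[fast]=3=a[slow] dup → fast++
(s=1,f=5) a[fast]=6≠a[slow]=3 write a[2]=6 → slow++,fast++
(s=2,f=6) a[fast]=6=a[slow] dup → fast++
(s=2,f=7) a[fast]=6=a[slow] dup → fast++
(s=2,f=8) a[fast]=6=a[slow] dup → fast++
(s=2,f=9) a[fast]=7≠a[slow]=6 write a[3]=7 → slow++,fast++
(s=3,f=10) a[fast]=9≠a[slow]=7 write a[4]=9 → slow++,fast++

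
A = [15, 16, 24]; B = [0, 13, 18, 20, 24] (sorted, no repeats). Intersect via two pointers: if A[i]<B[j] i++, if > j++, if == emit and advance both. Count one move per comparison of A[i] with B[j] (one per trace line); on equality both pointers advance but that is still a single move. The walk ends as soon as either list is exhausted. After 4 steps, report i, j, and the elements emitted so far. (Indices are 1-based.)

i=3, j=3, emitted=[]

i=1 j=1: 15>0, j++
i=1 j=2: 15>13, j++
i=1 j=3: 15<18, i++
i=2 j=3: 16<18, i++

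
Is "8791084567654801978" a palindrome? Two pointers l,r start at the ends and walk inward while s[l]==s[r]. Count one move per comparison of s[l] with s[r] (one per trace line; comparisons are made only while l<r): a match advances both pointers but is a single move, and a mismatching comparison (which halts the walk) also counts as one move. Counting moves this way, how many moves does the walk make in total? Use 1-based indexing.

9 moves

[1,19] '8'=='8' → l++,r--
[2,18] '7'=='7' → l++,r--
[3,17] '9'=='9' → l++,r--
[4,16] '1'=='1' → l++,r--
[5,15] '0'=='0' → l++,r--
[6,14] '8'=='8' → l++,r--
[7,13] '4'=='4' → l++,r--
[8,12] '5'=='5' → l++,r--
[9,11] '6'=='6' → l++,r--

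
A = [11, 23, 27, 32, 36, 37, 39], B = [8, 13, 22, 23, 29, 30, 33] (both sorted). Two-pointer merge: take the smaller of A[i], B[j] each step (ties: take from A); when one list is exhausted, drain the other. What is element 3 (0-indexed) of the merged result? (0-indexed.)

merged[3] = 22

[i=0,j=0] A[i]=11>B[j]=8 take 8 → j++
[i=0,j=1] A[i]=11<=B[j]=13 take 11 → i++
[i=1,j=1] A[i]=23>B[j]=13 take 13 → j++
[i=1,j=2] A[i]=23>B[j]=22 take 22 → j++
[i=1,j=3] A[i]=23<=B[j]=23 take 23 → i++
[i=2,j=3] A[i]=27>B[j]=23 take 23 → j++
[i=2,j=4] A[i]=27<=B[j]=29 take 27 → i++
[i=3,j=4] A[i]=32>B[j]=29 take 29 → j++
[i=3,j=5] A[i]=32>B[j]=30 take 30 → j++
[i=3,j=6] A[i]=32<=B[j]=33 take 32 → i++
[i=4,j=6] A[i]=36>B[j]=33 take 33 → j++
[i=4,j=7] B done, take A[i]=36 → i++
[i=5,j=7] B done, take A[i]=37 → i++
[i=6,j=7] B done, take A[i]=39 → i++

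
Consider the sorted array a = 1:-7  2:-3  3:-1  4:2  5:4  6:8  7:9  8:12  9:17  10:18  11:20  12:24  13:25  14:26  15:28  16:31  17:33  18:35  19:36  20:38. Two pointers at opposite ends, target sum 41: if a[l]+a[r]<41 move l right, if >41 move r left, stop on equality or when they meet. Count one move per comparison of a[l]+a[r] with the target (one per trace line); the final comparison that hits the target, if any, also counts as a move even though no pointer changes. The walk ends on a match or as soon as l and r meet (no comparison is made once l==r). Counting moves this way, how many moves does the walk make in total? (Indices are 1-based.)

9 moves

[1,20] -7+38=31 <41 → l++
[2,20] -3+38=35 <41 → l++
[3,20] -1+38=37 <41 → l++
[4,20] 2+38=40 <41 → l++
[5,20] 4+38=42 >41 → r--
[5,19] 4+36=40 <41 → l++
[6,19] 8+36=44 >41 → r--
[6,18] 8+35=43 >41 → r--
[6,17] 8+33=41 → found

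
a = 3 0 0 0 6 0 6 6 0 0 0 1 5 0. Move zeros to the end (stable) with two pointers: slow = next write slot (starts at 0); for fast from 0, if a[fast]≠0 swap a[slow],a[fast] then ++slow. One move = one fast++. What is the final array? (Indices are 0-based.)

slow=0 fast=0: a[fast]=3≠0 swap→a[0]=3, slow++,fast++
slow=1 fast=1: a[fast]=0, fast++
slow=1 fast=2: a[fast]=0, fast++
slow=1 fast=3: a[fast]=0, fast++
slow=1 fast=4: a[fast]=6≠0 swap→a[1]=6, slow++,fast++
slow=2 fast=5: a[fast]=0, fast++
slow=2 fast=6: a[fast]=6≠0 swap→a[2]=6, slow++,fast++
slow=3 fast=7: a[fast]=6≠0 swap→a[3]=6, slow++,fast++
slow=4 fast=8: a[fast]=0, fast++
slow=4 fast=9: a[fast]=0, fast++
slow=4 fast=10: a[fast]=0, fast++
slow=4 fast=11: a[fast]=1≠0 swap→a[4]=1, slow++,fast++
slow=5 fast=12: a[fast]=5≠0 swap→a[5]=5, slow++,fast++
slow=6 fast=13: a[fast]=0, fast++

[3, 6, 6, 6, 1, 5, 0, 0, 0, 0, 0, 0, 0, 0]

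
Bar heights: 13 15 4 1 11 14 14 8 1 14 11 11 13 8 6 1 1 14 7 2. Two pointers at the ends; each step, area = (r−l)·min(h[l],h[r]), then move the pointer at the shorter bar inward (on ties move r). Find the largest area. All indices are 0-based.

max area = 224

l=0 r=19: min(13,2)*19=38 best=38 *, r--
l=0 r=18: min(13,7)*18=126 best=126 *, r--
l=0 r=17: min(13,14)*17=221 best=221 *, l++
l=1 r=17: min(15,14)*16=224 best=224 *, r--
l=1 r=16: min(15,1)*15=15 best=224, r--
l=1 r=15: min(15,1)*14=14 best=224, r--
l=1 r=14: min(15,6)*13=78 best=224, r--
l=1 r=13: min(15,8)*12=96 best=224, r--
l=1 r=12: min(15,13)*11=143 best=224, r--
l=1 r=11: min(15,11)*10=110 best=224, r--
l=1 r=10: min(15,11)*9=99 best=224, r--
l=1 r=9: min(15,14)*8=112 best=224, r--
l=1 r=8: min(15,1)*7=7 best=224, r--
l=1 r=7: min(15,8)*6=48 best=224, r--
l=1 r=6: min(15,14)*5=70 best=224, r--
l=1 r=5: min(15,14)*4=56 best=224, r--
l=1 r=4: min(15,11)*3=33 best=224, r--
l=1 r=3: min(15,1)*2=2 best=224, r--
l=1 r=2: min(15,4)*1=4 best=224, r--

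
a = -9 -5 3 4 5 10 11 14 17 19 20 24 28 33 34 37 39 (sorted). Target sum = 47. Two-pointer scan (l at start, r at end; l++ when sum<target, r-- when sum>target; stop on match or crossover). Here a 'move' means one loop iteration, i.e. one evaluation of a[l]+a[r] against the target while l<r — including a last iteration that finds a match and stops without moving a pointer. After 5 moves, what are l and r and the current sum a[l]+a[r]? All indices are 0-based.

[0,16] -9+39=30 <47 → l++
[1,16] -5+39=34 <47 → l++
[2,16] 3+39=42 <47 → l++
[3,16] 4+39=43 <47 → l++
[4,16] 5+39=44 <47 → l++

l=5, r=16, sum=49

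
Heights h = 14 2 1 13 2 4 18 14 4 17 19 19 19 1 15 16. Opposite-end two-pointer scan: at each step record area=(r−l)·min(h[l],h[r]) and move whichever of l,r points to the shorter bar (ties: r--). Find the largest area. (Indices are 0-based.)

[0,15] min(14,16)*15=210 best=210 * → l++
[1,15] min(2,16)*14=28 best=210 → l++
[2,15] min(1,16)*13=13 best=210 → l++
[3,15] min(13,16)*12=156 best=210 → l++
[4,15] min(2,16)*11=22 best=210 → l++
[5,15] min(4,16)*10=40 best=210 → l++
[6,15] min(18,16)*9=144 best=210 → r--
[6,14] min(18,15)*8=120 best=210 → r--
[6,13] min(18,1)*7=7 best=210 → r--
[6,12] min(18,19)*6=108 best=210 → l++
[7,12] min(14,19)*5=70 best=210 → l++
[8,12] min(4,19)*4=16 best=210 → l++
[9,12] min(17,19)*3=51 best=210 → l++
[10,12] min(19,19)*2=38 best=210 → r--
[10,11] min(19,19)*1=19 best=210 → r--

max area = 210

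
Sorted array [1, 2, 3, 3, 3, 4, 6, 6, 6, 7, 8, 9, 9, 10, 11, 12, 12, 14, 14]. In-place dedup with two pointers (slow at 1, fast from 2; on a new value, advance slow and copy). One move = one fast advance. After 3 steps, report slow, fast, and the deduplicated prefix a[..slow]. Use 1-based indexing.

(s=1,f=2) a[fast]=2≠a[slow]=1 write a[2]=2 → slow++,fast++
(s=2,f=3) a[fast]=3≠a[slow]=2 write a[3]=3 → slow++,fast++
(s=3,f=4) a[fast]=3=a[slow] dup → fast++

slow=3, fast=5, prefix=[1, 2, 3]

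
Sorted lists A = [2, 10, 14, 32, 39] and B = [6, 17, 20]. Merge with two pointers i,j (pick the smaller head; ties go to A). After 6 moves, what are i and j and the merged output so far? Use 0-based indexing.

[i=0,j=0] A[i]=2<=B[j]=6 take 2 → i++
[i=1,j=0] A[i]=10>B[j]=6 take 6 → j++
[i=1,j=1] A[i]=10<=B[j]=17 take 10 → i++
[i=2,j=1] A[i]=14<=B[j]=17 take 14 → i++
[i=3,j=1] A[i]=32>B[j]=17 take 17 → j++
[i=3,j=2] A[i]=32>B[j]=20 take 20 → j++

i=3, j=3, merged so far=[2, 6, 10, 14, 17, 20]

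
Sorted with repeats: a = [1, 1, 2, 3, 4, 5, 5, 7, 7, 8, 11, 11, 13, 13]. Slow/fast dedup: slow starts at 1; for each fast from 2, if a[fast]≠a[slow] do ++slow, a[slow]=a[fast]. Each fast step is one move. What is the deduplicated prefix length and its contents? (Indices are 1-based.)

length 9; prefix = [1, 2, 3, 4, 5, 7, 8, 11, 13]

(s=1,f=2) a[fast]=1=a[slow] dup → fast++
(s=1,f=3) a[fast]=2≠a[slow]=1 write a[2]=2 → slow++,fast++
(s=2,f=4) a[fast]=3≠a[slow]=2 write a[3]=3 → slow++,fast++
(s=3,f=5) a[fast]=4≠a[slow]=3 write a[4]=4 → slow++,fast++
(s=4,f=6) a[fast]=5≠a[slow]=4 write a[5]=5 → slow++,fast++
(s=5,f=7) a[fast]=5=a[slow] dup → fast++
(s=5,f=8) a[fast]=7≠a[slow]=5 write a[6]=7 → slow++,fast++
(s=6,f=9) a[fast]=7=a[slow] dup → fast++
(s=6,f=10) a[fast]=8≠a[slow]=7 write a[7]=8 → slow++,fast++
(s=7,f=11) a[fast]=11≠a[slow]=8 write a[8]=11 → slow++,fast++
(s=8,f=12) a[fast]=11=a[slow] dup → fast++
(s=8,f=13) a[fast]=13≠a[slow]=11 write a[9]=13 → slow++,fast++
(s=9,f=14) a[fast]=13=a[slow] dup → fast++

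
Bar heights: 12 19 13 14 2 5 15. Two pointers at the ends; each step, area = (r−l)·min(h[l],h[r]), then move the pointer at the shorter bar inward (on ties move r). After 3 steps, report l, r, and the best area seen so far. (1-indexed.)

l=1 r=7: min(12,15)*6=72 best=72 *, l++
l=2 r=7: min(19,15)*5=75 best=75 *, r--
l=2 r=6: min(19,5)*4=20 best=75, r--

l=2, r=5, best area=75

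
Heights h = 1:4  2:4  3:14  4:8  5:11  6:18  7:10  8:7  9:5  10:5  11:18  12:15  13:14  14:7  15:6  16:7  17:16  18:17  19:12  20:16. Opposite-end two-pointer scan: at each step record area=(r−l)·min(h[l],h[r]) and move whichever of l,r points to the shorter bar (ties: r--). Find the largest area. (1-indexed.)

max area = 238

l=1 r=20: min(4,16)*19=76 best=76 *, l++
l=2 r=20: min(4,16)*18=72 best=76, l++
l=3 r=20: min(14,16)*17=238 best=238 *, l++
l=4 r=20: min(8,16)*16=128 best=238, l++
l=5 r=20: min(11,16)*15=165 best=238, l++
l=6 r=20: min(18,16)*14=224 best=238, r--
l=6 r=19: min(18,12)*13=156 best=238, r--
l=6 r=18: min(18,17)*12=204 best=238, r--
l=6 r=17: min(18,16)*11=176 best=238, r--
l=6 r=16: min(18,7)*10=70 best=238, r--
l=6 r=15: min(18,6)*9=54 best=238, r--
l=6 r=14: min(18,7)*8=56 best=238, r--
l=6 r=13: min(18,14)*7=98 best=238, r--
l=6 r=12: min(18,15)*6=90 best=238, r--
l=6 r=11: min(18,18)*5=90 best=238, r--
l=6 r=10: min(18,5)*4=20 best=238, r--
l=6 r=9: min(18,5)*3=15 best=238, r--
l=6 r=8: min(18,7)*2=14 best=238, r--
l=6 r=7: min(18,10)*1=10 best=238, r--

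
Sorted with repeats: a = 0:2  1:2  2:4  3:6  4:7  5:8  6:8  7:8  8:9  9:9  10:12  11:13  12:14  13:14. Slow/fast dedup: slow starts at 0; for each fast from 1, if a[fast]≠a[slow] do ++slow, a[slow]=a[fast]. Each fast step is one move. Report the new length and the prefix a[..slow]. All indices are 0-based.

slow=0 fast=1: a[fast]=2=a[slow] dup, fast++
slow=0 fast=2: a[fast]=4≠a[slow]=2 write a[1]=4, slow++,fast++
slow=1 fast=3: a[fast]=6≠a[slow]=4 write a[2]=6, slow++,fast++
slow=2 fast=4: a[fast]=7≠a[slow]=6 write a[3]=7, slow++,fast++
slow=3 fast=5: a[fast]=8≠a[slow]=7 write a[4]=8, slow++,fast++
slow=4 fast=6: a[fast]=8=a[slow] dup, fast++
slow=4 fast=7: a[fast]=8=a[slow] dup, fast++
slow=4 fast=8: a[fast]=9≠a[slow]=8 write a[5]=9, slow++,fast++
slow=5 fast=9: a[fast]=9=a[slow] dup, fast++
slow=5 fast=10: a[fast]=12≠a[slow]=9 write a[6]=12, slow++,fast++
slow=6 fast=11: a[fast]=13≠a[slow]=12 write a[7]=13, slow++,fast++
slow=7 fast=12: a[fast]=14≠a[slow]=13 write a[8]=14, slow++,fast++
slow=8 fast=13: a[fast]=14=a[slow] dup, fast++

length 9; prefix = [2, 4, 6, 7, 8, 9, 12, 13, 14]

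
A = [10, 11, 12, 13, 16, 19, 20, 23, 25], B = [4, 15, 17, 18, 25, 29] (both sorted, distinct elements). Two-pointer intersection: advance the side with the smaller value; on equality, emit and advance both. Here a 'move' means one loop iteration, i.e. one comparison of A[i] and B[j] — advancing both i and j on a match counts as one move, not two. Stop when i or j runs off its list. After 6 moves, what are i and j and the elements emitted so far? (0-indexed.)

[i=0,j=0] 10>4 → j++
[i=0,j=1] 10<15 → i++
[i=1,j=1] 11<15 → i++
[i=2,j=1] 12<15 → i++
[i=3,j=1] 13<15 → i++
[i=4,j=1] 16>15 → j++

i=4, j=2, emitted=[]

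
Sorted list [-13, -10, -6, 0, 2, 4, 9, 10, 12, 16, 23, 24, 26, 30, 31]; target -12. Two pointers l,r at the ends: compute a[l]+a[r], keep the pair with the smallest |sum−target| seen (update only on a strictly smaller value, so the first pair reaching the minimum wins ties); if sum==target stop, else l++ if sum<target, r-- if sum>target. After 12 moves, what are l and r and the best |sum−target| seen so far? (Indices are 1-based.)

l=1 r=15: -13+31=18 d=30 *, r--
l=1 r=14: -13+30=17 d=29 *, r--
l=1 r=13: -13+26=13 d=25 *, r--
l=1 r=12: -13+24=11 d=23 *, r--
l=1 r=11: -13+23=10 d=22 *, r--
l=1 r=10: -13+16=3 d=15 *, r--
l=1 r=9: -13+12=-1 d=11 *, r--
l=1 r=8: -13+10=-3 d=9 *, r--
l=1 r=7: -13+9=-4 d=8 *, r--
l=1 r=6: -13+4=-9 d=3 *, r--
l=1 r=5: -13+2=-11 d=1 *, r--
l=1 r=4: -13+0=-13 d=1, l++

l=2, r=4, best |Δ|=1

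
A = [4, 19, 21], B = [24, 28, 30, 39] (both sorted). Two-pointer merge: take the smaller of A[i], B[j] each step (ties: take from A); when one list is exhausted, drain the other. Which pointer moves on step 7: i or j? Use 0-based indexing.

j

[i=0,j=0] A[i]=4<=B[j]=24 take 4 → i++
[i=1,j=0] A[i]=19<=B[j]=24 take 19 → i++
[i=2,j=0] A[i]=21<=B[j]=24 take 21 → i++
[i=3,j=0] A done, take B[j]=24 → j++
[i=3,j=1] A done, take B[j]=28 → j++
[i=3,j=2] A done, take B[j]=30 → j++
[i=3,j=3] A done, take B[j]=39 → j++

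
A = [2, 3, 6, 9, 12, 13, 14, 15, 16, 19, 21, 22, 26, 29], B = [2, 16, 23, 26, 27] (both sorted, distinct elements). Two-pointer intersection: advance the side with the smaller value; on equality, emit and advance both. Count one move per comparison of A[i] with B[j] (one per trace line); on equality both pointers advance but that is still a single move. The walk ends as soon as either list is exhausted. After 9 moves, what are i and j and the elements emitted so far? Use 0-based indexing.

i=0 j=0: 2==2 emit, i++,j++
i=1 j=1: 3<16, i++
i=2 j=1: 6<16, i++
i=3 j=1: 9<16, i++
i=4 j=1: 12<16, i++
i=5 j=1: 13<16, i++
i=6 j=1: 14<16, i++
i=7 j=1: 15<16, i++
i=8 j=1: 16==16 emit, i++,j++

i=9, j=2, emitted=[2, 16]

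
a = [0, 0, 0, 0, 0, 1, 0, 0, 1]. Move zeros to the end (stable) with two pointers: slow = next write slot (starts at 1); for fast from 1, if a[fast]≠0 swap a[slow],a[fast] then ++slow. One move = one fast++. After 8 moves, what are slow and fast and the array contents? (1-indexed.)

(s=1,f=1) a[fast]=0 → fast++
(s=1,f=2) a[fast]=0 → fast++
(s=1,f=3) a[fast]=0 → fast++
(s=1,f=4) a[fast]=0 → fast++
(s=1,f=5) a[fast]=0 → fast++
(s=1,f=6) a[fast]=1≠0 swap→a[1]=1 → slow++,fast++
(s=2,f=7) a[fast]=0 → fast++
(s=2,f=8) a[fast]=0 → fast++

slow=2, fast=9, a=[1, 0, 0, 0, 0, 0, 0, 0, 1]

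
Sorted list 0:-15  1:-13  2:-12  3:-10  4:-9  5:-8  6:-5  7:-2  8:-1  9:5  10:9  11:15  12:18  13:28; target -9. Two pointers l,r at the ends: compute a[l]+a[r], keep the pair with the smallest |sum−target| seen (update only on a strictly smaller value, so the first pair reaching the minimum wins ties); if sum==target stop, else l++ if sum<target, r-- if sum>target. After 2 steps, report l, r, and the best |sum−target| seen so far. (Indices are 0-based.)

[0,13] -15+28=13 d=22 * → r--
[0,12] -15+18=3 d=12 * → r--

l=0, r=11, best |Δ|=12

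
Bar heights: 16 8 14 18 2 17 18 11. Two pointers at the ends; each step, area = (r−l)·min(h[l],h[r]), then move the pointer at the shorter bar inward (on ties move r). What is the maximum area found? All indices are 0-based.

max area = 96

l=0 r=7: min(16,11)*7=77 best=77 *, r--
l=0 r=6: min(16,18)*6=96 best=96 *, l++
l=1 r=6: min(8,18)*5=40 best=96, l++
l=2 r=6: min(14,18)*4=56 best=96, l++
l=3 r=6: min(18,18)*3=54 best=96, r--
l=3 r=5: min(18,17)*2=34 best=96, r--
l=3 r=4: min(18,2)*1=2 best=96, r--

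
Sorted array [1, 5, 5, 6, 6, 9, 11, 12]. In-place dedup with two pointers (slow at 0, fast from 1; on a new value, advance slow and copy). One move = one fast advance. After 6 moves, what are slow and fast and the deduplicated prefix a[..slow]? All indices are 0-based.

slow=4, fast=7, prefix=[1, 5, 6, 9, 11]

(s=0,f=1) a[fast]=5≠a[slow]=1 write a[1]=5 → slow++,fast++
(s=1,f=2) a[fast]=5=a[slow] dup → fast++
(s=1,f=3) a[fast]=6≠a[slow]=5 write a[2]=6 → slow++,fast++
(s=2,f=4) a[fast]=6=a[slow] dup → fast++
(s=2,f=5) a[fast]=9≠a[slow]=6 write a[3]=9 → slow++,fast++
(s=3,f=6) a[fast]=11≠a[slow]=9 write a[4]=11 → slow++,fast++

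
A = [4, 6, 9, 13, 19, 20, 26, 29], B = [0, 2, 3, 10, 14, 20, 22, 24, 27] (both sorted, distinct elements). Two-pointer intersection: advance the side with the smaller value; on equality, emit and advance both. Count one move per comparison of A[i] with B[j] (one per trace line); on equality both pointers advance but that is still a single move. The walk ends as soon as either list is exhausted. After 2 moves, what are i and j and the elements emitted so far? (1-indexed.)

i=1, j=3, emitted=[]

i=1 j=1: 4>0, j++
i=1 j=2: 4>2, j++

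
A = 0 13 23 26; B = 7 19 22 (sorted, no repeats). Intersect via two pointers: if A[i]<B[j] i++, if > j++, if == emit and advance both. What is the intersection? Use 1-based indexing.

intersection = []

i=1 j=1: 0<7, i++
i=2 j=1: 13>7, j++
i=2 j=2: 13<19, i++
i=3 j=2: 23>19, j++
i=3 j=3: 23>22, j++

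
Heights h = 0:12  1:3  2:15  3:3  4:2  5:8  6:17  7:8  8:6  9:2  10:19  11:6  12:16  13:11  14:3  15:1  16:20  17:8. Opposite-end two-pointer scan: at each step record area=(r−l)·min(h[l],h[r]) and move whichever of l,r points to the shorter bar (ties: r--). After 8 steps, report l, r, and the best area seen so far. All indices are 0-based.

l=7, r=16, best area=210

[0,17] min(12,8)*17=136 best=136 * → r--
[0,16] min(12,20)*16=192 best=192 * → l++
[1,16] min(3,20)*15=45 best=192 → l++
[2,16] min(15,20)*14=210 best=210 * → l++
[3,16] min(3,20)*13=39 best=210 → l++
[4,16] min(2,20)*12=24 best=210 → l++
[5,16] min(8,20)*11=88 best=210 → l++
[6,16] min(17,20)*10=170 best=210 → l++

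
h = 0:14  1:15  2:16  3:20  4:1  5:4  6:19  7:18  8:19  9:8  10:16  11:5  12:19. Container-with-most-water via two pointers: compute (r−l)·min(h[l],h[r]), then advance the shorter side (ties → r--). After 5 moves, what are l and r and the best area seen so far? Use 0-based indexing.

l=3, r=10, best area=171

[0,12] min(14,19)*12=168 best=168 * → l++
[1,12] min(15,19)*11=165 best=168 → l++
[2,12] min(16,19)*10=160 best=168 → l++
[3,12] min(20,19)*9=171 best=171 * → r--
[3,11] min(20,5)*8=40 best=171 → r--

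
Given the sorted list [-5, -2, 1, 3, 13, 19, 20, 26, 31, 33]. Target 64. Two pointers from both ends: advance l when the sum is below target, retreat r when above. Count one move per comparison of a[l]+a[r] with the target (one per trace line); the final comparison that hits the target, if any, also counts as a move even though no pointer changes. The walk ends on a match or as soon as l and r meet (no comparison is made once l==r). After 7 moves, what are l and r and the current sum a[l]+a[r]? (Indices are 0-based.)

[0,9] -5+33=28 <64 → l++
[1,9] -2+33=31 <64 → l++
[2,9] 1+33=34 <64 → l++
[3,9] 3+33=36 <64 → l++
[4,9] 13+33=46 <64 → l++
[5,9] 19+33=52 <64 → l++
[6,9] 20+33=53 <64 → l++

l=7, r=9, sum=59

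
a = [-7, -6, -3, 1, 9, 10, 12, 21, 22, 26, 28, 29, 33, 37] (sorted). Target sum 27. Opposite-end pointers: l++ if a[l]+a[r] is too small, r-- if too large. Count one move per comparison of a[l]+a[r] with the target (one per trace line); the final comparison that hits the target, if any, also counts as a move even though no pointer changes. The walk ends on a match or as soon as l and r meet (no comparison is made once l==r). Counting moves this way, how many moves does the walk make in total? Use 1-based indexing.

3 moves

[1,14] -7+37=30 >27 → r--
[1,13] -7+33=26 <27 → l++
[2,13] -6+33=27 → found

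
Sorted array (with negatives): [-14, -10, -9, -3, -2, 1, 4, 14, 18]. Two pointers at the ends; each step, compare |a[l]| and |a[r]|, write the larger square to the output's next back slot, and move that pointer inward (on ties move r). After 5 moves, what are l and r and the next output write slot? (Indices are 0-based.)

l=3, r=6, next write slot=3

l=0 r=8: |-14|<=|18| out[8]=324, r--
l=0 r=7: |-14|<=|14| out[7]=196, r--
l=0 r=6: |-14|>|4| out[6]=196, l++
l=1 r=6: |-10|>|4| out[5]=100, l++
l=2 r=6: |-9|>|4| out[4]=81, l++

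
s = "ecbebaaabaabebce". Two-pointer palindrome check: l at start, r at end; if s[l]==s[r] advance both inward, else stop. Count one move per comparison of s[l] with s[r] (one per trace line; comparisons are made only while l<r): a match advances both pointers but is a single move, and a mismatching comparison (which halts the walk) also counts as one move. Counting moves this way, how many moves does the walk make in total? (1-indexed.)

l=1 r=16: 'e'=='e', l++,r--
l=2 r=15: 'c'=='c', l++,r--
l=3 r=14: 'b'=='b', l++,r--
l=4 r=13: 'e'=='e', l++,r--
l=5 r=12: 'b'=='b', l++,r--
l=6 r=11: 'a'=='a', l++,r--
l=7 r=10: 'a'=='a', l++,r--
l=8 r=9: 'a'!='b', stop

8 moves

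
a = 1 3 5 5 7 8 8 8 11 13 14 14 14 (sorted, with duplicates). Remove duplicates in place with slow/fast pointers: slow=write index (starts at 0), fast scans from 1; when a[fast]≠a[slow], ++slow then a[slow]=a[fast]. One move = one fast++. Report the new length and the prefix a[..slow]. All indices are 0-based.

length 8; prefix = [1, 3, 5, 7, 8, 11, 13, 14]

slow=0 fast=1: a[fast]=3≠a[slow]=1 write a[1]=3, slow++,fast++
slow=1 fast=2: a[fast]=5≠a[slow]=3 write a[2]=5, slow++,fast++
slow=2 fast=3: a[fast]=5=a[slow] dup, fast++
slow=2 fast=4: a[fast]=7≠a[slow]=5 write a[3]=7, slow++,fast++
slow=3 fast=5: a[fast]=8≠a[slow]=7 write a[4]=8, slow++,fast++
slow=4 fast=6: a[fast]=8=a[slow] dup, fast++
slow=4 fast=7: a[fast]=8=a[slow] dup, fast++
slow=4 fast=8: a[fast]=11≠a[slow]=8 write a[5]=11, slow++,fast++
slow=5 fast=9: a[fast]=13≠a[slow]=11 write a[6]=13, slow++,fast++
slow=6 fast=10: a[fast]=14≠a[slow]=13 write a[7]=14, slow++,fast++
slow=7 fast=11: a[fast]=14=a[slow] dup, fast++
slow=7 fast=12: a[fast]=14=a[slow] dup, fast++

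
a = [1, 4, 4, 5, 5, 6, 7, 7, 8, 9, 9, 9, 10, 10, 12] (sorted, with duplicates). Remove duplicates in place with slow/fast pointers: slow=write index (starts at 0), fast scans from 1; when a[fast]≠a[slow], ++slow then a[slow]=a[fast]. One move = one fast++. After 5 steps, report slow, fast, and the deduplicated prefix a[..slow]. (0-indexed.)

slow=3, fast=6, prefix=[1, 4, 5, 6]

slow=0 fast=1: a[fast]=4≠a[slow]=1 write a[1]=4, slow++,fast++
slow=1 fast=2: a[fast]=4=a[slow] dup, fast++
slow=1 fast=3: a[fast]=5≠a[slow]=4 write a[2]=5, slow++,fast++
slow=2 fast=4: a[fast]=5=a[slow] dup, fast++
slow=2 fast=5: a[fast]=6≠a[slow]=5 write a[3]=6, slow++,fast++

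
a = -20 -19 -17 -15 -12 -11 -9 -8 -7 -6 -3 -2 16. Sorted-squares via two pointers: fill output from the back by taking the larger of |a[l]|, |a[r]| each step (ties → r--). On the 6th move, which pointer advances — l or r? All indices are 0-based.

l

l=0 r=12: |-20|>|16| out[12]=400, l++
l=1 r=12: |-19|>|16| out[11]=361, l++
l=2 r=12: |-17|>|16| out[10]=289, l++
l=3 r=12: |-15|<=|16| out[9]=256, r--
l=3 r=11: |-15|>|-2| out[8]=225, l++
l=4 r=11: |-12|>|-2| out[7]=144, l++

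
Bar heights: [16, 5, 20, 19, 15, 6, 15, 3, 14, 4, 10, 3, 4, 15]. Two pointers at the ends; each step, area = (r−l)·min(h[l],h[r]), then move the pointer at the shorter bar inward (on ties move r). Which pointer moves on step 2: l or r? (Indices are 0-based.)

r

[0,13] min(16,15)*13=195 best=195 * → r--
[0,12] min(16,4)*12=48 best=195 → r--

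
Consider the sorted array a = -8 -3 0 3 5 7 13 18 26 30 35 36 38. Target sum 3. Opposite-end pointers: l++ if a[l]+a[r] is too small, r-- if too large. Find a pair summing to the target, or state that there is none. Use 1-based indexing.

l=1 r=13: -8+38=30 >3, r--
l=1 r=12: -8+36=28 >3, r--
l=1 r=11: -8+35=27 >3, r--
l=1 r=10: -8+30=22 >3, r--
l=1 r=9: -8+26=18 >3, r--
l=1 r=8: -8+18=10 >3, r--
l=1 r=7: -8+13=5 >3, r--
l=1 r=6: -8+7=-1 <3, l++
l=2 r=6: -3+7=4 >3, r--
l=2 r=5: -3+5=2 <3, l++
l=3 r=5: 0+5=5 >3, r--
l=3 r=4: 0+3=3, found

(0, 3)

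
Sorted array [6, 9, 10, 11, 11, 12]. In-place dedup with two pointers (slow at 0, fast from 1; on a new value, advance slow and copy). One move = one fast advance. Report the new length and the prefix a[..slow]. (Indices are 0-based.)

slow=0 fast=1: a[fast]=9≠a[slow]=6 write a[1]=9, slow++,fast++
slow=1 fast=2: a[fast]=10≠a[slow]=9 write a[2]=10, slow++,fast++
slow=2 fast=3: a[fast]=11≠a[slow]=10 write a[3]=11, slow++,fast++
slow=3 fast=4: a[fast]=11=a[slow] dup, fast++
slow=3 fast=5: a[fast]=12≠a[slow]=11 write a[4]=12, slow++,fast++

length 5; prefix = [6, 9, 10, 11, 12]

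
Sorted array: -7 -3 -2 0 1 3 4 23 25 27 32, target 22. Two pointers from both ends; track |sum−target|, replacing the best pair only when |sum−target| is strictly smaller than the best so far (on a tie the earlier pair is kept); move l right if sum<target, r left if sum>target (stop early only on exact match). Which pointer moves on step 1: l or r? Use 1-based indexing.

r

l=1 r=11: -7+32=25 d=3 *, r--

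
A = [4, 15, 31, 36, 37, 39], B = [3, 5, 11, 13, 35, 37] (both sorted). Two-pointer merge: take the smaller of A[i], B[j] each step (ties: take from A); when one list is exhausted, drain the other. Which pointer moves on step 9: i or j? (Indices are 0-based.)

i

i=0 j=0: A[i]=4>B[j]=3 take 3, j++
i=0 j=1: A[i]=4<=B[j]=5 take 4, i++
i=1 j=1: A[i]=15>B[j]=5 take 5, j++
i=1 j=2: A[i]=15>B[j]=11 take 11, j++
i=1 j=3: A[i]=15>B[j]=13 take 13, j++
i=1 j=4: A[i]=15<=B[j]=35 take 15, i++
i=2 j=4: A[i]=31<=B[j]=35 take 31, i++
i=3 j=4: A[i]=36>B[j]=35 take 35, j++
i=3 j=5: A[i]=36<=B[j]=37 take 36, i++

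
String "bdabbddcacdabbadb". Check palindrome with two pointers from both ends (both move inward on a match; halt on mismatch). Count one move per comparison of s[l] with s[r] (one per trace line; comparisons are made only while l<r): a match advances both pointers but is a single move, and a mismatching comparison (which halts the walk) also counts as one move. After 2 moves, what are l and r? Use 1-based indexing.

l=3, r=15

l=1 r=17: 'b'=='b', l++,r--
l=2 r=16: 'd'=='d', l++,r--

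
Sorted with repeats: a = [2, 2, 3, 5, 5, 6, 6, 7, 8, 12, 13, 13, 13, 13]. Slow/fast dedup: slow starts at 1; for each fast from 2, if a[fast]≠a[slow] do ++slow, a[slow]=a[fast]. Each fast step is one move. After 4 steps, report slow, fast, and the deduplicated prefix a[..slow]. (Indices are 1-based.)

(s=1,f=2) a[fast]=2=a[slow] dup → fast++
(s=1,f=3) a[fast]=3≠a[slow]=2 write a[2]=3 → slow++,fast++
(s=2,f=4) a[fast]=5≠a[slow]=3 write a[3]=5 → slow++,fast++
(s=3,f=5) a[fast]=5=a[slow] dup → fast++

slow=3, fast=6, prefix=[2, 3, 5]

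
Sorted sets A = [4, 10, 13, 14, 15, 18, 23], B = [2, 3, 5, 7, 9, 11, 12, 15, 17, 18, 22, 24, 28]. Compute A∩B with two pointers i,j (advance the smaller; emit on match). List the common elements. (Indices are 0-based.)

intersection = [15, 18]

i=0 j=0: 4>2, j++
i=0 j=1: 4>3, j++
i=0 j=2: 4<5, i++
i=1 j=2: 10>5, j++
i=1 j=3: 10>7, j++
i=1 j=4: 10>9, j++
i=1 j=5: 10<11, i++
i=2 j=5: 13>11, j++
i=2 j=6: 13>12, j++
i=2 j=7: 13<15, i++
i=3 j=7: 14<15, i++
i=4 j=7: 15==15 emit, i++,j++
i=5 j=8: 18>17, j++
i=5 j=9: 18==18 emit, i++,j++
i=6 j=10: 23>22, j++
i=6 j=11: 23<24, i++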